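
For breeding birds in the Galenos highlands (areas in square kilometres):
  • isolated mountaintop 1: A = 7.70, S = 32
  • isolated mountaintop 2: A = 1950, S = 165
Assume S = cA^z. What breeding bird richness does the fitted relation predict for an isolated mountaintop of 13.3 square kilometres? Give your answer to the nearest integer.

38

z = ln(165/32) / ln(1950/7.7) = 1.6402 / 5.5344 = 0.2964
c = 32 / 7.7^0.2964 = 32 / 1.831 = 17.48
S₃ = 17.48 × 13.3^0.2964 = 17.48 × 2.153 ≈ 37.63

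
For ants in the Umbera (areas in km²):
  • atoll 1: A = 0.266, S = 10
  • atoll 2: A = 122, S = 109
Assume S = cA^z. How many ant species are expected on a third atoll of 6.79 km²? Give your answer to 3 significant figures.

35.4

z = ln(109/10) / ln(122/0.266) = 2.3888 / 6.1283 = 0.3898
c = 10 / 0.266^0.3898 = 10 / 0.5968 = 16.76
S₃ = 16.76 × 6.79^0.3898 = 16.76 × 2.11 ≈ 35.35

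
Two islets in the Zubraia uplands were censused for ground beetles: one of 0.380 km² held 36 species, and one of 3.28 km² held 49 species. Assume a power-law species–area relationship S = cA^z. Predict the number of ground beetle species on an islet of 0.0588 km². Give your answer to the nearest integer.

z = ln(49/36) / ln(3.28/0.38) = 0.3083 / 2.1554 = 0.1430
c = 36 / 0.38^0.1430 = 36 / 0.8708 = 41.34
S₃ = 41.34 × 0.0588^0.1430 = 41.34 × 0.6668 ≈ 27.57

28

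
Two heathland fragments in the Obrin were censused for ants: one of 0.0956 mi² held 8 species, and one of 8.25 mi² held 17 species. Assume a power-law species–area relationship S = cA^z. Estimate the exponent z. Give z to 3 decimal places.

0.169

Taking logs: ln S = ln c + z ln A, so z = (ln S₂ − ln S₁)/(ln A₂ − ln A₁).
z = ln(17/8) / ln(8.25/0.0956) = ln(2.125) / ln(86.3) = 0.7538 / 4.4578 = 0.1691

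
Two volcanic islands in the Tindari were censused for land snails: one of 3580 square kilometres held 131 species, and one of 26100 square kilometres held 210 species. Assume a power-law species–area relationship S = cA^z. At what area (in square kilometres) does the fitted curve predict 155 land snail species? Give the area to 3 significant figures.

7270 square kilometres

z = ln(210/131) / ln(26100/3580) = 0.4719 / 1.9866 = 0.2375
c = 131 / 3580^0.2375 = 131 / 6.986 = 18.75
A = (155/18.75)^(1/0.2375) ⇒ ln A = ln(8.266)/0.2375 = 8.8913
A = e^8.8913 ≈ 7268 square kilometres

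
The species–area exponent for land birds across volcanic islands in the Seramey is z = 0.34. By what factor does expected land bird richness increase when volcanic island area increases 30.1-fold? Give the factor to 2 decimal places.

S₂/S₁ = (A₂/A₁)^z = 30.1^0.34
ln(S₂/S₁) = 0.34 × ln 30.1 = 0.34 × 3.4045 = 1.1575
S₂/S₁ = e^1.1575 ≈ 3.182

3.18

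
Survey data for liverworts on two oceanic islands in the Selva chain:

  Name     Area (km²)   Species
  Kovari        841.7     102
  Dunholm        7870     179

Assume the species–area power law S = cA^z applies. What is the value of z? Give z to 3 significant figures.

0.252

Taking logs: ln S = ln c + z ln A, so z = (ln S₂ − ln S₁)/(ln A₂ − ln A₁).
z = ln(179/102) / ln(7870/841.7) = ln(1.755) / ln(9.35) = 0.5624 / 2.2354 = 0.2516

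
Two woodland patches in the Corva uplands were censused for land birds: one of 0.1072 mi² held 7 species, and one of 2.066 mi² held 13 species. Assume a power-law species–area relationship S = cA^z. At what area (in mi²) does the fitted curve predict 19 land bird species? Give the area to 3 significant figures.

12.7 mi²

z = ln(13/7) / ln(2.066/0.1072) = 0.6190 / 2.9587 = 0.2092
c = 7 / 0.1072^0.2092 = 7 / 0.6267 = 11.17
A = (19/11.17)^(1/0.2092) ⇒ ln A = ln(1.701)/0.2092 = 2.5394
A = e^2.5394 ≈ 12.67 mi²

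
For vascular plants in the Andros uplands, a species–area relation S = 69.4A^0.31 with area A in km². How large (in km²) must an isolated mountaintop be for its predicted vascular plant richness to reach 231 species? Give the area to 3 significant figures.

231 = 69.4 × A^0.31  ⇒  A^0.31 = 231/69.4 = 3.329
ln A = ln(3.329) / 0.31 = 1.2025 / 0.31 = 3.8791
A = e^3.8791 ≈ 48.38 km²

48.4 km²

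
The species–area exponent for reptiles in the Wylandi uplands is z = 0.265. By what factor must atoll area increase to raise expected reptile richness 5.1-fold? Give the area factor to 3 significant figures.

(A₂/A₁)^0.265 = 5.1, so A₂/A₁ = 5.1^(1/0.265) = 5.1^3.774
ln(A₂/A₁) = ln 5.1 / 0.265 = 1.6292 / 0.265 = 6.1481
A₂/A₁ = e^6.1481 ≈ 467.8

468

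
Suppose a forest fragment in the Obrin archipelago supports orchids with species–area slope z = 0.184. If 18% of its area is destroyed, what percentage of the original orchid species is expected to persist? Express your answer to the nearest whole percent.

S_new/S_old = (A_new/A_old)^z = 0.82^0.184
= exp(0.184 × ln 0.82) = exp(0.184 × -0.1985) = exp(-0.0365) ≈ 0.9641

96%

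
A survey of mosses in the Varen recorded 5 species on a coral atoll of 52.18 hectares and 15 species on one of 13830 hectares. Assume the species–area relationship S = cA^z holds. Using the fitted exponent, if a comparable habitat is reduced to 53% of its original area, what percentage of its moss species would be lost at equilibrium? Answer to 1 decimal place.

11.8%

z = ln(15/5) / ln(13830/52.18) = 1.0986 / 5.5799 = 0.1969
S_new/S_old = (A_new/A_old)^z = 0.53^0.1969 = exp(0.1969 × -0.6349) = 0.8825
Fraction lost = 1 − 0.8825 = 0.1175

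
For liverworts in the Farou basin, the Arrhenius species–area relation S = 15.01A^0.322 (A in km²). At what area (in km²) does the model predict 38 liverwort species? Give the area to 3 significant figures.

17.9 km²

38 = 15.01 × A^0.322  ⇒  A^0.322 = 38/15.01 = 2.532
ln A = ln(2.532) / 0.322 = 0.9289 / 0.322 = 2.8847
A = e^2.8847 ≈ 17.9 km²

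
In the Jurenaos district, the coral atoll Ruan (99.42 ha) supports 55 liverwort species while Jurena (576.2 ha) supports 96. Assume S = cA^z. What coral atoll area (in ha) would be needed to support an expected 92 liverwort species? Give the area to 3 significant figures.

504 ha

z = ln(96/55) / ln(576.2/99.42) = 0.5570 / 1.7571 = 0.3170
c = 55 / 99.42^0.3170 = 55 / 4.297 = 12.8
A = (92/12.8)^(1/0.3170) ⇒ ln A = ln(7.189)/0.3170 = 6.2222
A = e^6.2222 ≈ 503.8 ha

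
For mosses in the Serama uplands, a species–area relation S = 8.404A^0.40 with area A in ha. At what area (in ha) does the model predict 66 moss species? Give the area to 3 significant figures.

66 = 8.404 × A^0.4  ⇒  A^0.4 = 66/8.404 = 7.853
ln A = ln(7.853) / 0.4 = 2.0609 / 0.4 = 5.1524
A = e^5.1524 ≈ 172.8 ha

173 ha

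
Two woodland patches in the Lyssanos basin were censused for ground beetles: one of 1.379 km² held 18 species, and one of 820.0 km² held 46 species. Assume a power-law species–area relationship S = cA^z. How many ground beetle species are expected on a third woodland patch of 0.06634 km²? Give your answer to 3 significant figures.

11.5

z = ln(46/18) / ln(820/1.379) = 0.9383 / 6.3879 = 0.1469
c = 18 / 1.379^0.1469 = 18 / 1.048 = 17.17
S₃ = 17.17 × 0.06634^0.1469 = 17.17 × 0.6713 ≈ 11.53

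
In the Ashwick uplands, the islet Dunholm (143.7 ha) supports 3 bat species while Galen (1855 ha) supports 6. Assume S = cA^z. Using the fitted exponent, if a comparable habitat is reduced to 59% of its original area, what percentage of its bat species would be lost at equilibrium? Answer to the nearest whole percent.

z = ln(6/3) / ln(1855/143.7) = 0.6931 / 2.5579 = 0.2710
S_new/S_old = (A_new/A_old)^z = 0.59^0.2710 = exp(0.2710 × -0.5276) = 0.8668
Fraction lost = 1 − 0.8668 = 0.1332

13%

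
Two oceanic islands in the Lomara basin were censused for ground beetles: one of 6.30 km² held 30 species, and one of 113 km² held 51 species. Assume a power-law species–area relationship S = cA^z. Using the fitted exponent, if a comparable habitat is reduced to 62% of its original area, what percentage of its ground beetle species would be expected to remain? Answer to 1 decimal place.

91.6%

z = ln(51/30) / ln(113/6.3) = 0.5306 / 2.8868 = 0.1838
S_new/S_old = (A_new/A_old)^z = 0.62^0.1838 = exp(0.1838 × -0.4780) = 0.9159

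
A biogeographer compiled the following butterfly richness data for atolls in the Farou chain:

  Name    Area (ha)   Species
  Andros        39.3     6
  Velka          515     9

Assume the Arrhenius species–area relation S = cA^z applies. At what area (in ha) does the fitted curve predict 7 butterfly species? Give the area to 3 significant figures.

z = ln(9/6) / ln(515/39.3) = 0.4055 / 2.5729 = 0.1576
c = 6 / 39.3^0.1576 = 6 / 1.783 = 3.364
A = (7/3.364)^(1/0.1576) ⇒ ln A = ln(2.081)/0.1576 = 4.6494
A = e^4.6494 ≈ 104.5 ha

105 ha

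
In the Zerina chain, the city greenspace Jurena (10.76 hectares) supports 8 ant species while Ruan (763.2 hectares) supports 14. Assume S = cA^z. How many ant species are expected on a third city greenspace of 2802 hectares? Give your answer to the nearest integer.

z = ln(14/8) / ln(763.2/10.76) = 0.5596 / 4.2617 = 0.1313
c = 8 / 10.76^0.1313 = 8 / 1.366 = 5.856
S₃ = 5.856 × 2802^0.1313 = 5.856 × 2.836 ≈ 16.61

17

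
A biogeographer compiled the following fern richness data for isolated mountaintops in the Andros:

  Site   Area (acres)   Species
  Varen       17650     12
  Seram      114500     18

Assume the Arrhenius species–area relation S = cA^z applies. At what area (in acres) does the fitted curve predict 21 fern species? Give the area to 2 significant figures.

230000 acres

z = ln(18/12) / ln(114500/17650) = 0.4055 / 1.8698 = 0.2168
c = 12 / 17650^0.2168 = 12 / 8.335 = 1.44
A = (21/1.44)^(1/0.2168) ⇒ ln A = ln(14.59)/0.2168 = 12.3592
A = e^12.3592 ≈ 233097 acres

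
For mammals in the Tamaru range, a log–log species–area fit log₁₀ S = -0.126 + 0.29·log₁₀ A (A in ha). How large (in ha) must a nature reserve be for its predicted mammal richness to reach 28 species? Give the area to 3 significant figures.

28 = 0.7482 × A^0.29  ⇒  A^0.29 = 28/0.7482 = 37.42
ln A = ln(37.42) / 0.29 = 3.6223 / 0.29 = 12.4908
A = e^12.4908 ≈ 265878 ha

266000 ha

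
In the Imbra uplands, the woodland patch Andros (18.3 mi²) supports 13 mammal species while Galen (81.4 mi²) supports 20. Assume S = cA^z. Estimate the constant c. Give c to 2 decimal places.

z = ln(S₂/S₁) / ln(A₂/A₁) = ln(20/13) / ln(81.4/18.3) = 0.4308 / 1.4925 = 0.2886
c = S₁ / A₁^z = 13 / 18.3^0.2886 = 13 / 2.314 = 5.618

5.62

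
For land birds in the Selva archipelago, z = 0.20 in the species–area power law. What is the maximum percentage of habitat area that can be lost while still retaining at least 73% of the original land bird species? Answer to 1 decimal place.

79.3%

Need (A_new/A_old)^0.2 = 0.73, so A_new/A_old = 0.73^(1/0.2) = 0.73^5
ln(A_new/A_old) = ln 0.73 / 0.2 = -0.3147 / 0.2 = -1.5736
A_new/A_old = e^-1.5736 ≈ 0.2073
Fraction that can be lost = 1 − 0.2073 = 0.7927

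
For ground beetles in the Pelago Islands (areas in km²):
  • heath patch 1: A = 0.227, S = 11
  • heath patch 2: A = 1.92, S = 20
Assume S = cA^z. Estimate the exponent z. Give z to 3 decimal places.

Taking logs: ln S = ln c + z ln A, so z = (ln S₂ − ln S₁)/(ln A₂ − ln A₁).
z = ln(20/11) / ln(1.92/0.227) = ln(1.818) / ln(8.458) = 0.5978 / 2.1351 = 0.2800

0.280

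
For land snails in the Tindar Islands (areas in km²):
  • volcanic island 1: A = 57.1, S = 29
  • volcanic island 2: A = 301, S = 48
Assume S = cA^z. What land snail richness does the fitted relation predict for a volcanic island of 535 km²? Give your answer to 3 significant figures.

z = ln(48/29) / ln(301/57.1) = 0.5039 / 1.6623 = 0.3031
c = 29 / 57.1^0.3031 = 29 / 3.408 = 8.509
S₃ = 8.509 × 535^0.3031 = 8.509 × 6.715 ≈ 57.14

57.1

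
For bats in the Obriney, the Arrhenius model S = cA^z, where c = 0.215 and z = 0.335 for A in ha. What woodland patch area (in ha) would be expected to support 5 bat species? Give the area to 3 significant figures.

12000 ha

5 = 0.215 × A^0.335  ⇒  A^0.335 = 5/0.215 = 23.26
ln A = ln(23.26) / 0.335 = 3.1466 / 0.335 = 9.3927
A = e^9.3927 ≈ 12000 ha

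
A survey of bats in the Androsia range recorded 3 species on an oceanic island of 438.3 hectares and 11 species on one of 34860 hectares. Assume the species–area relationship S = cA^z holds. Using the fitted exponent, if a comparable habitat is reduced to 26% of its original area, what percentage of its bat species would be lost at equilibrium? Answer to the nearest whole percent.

33%

z = ln(11/3) / ln(34860/438.3) = 1.2993 / 4.3762 = 0.2969
S_new/S_old = (A_new/A_old)^z = 0.26^0.2969 = exp(0.2969 × -1.3471) = 0.6704
Fraction lost = 1 − 0.6704 = 0.3296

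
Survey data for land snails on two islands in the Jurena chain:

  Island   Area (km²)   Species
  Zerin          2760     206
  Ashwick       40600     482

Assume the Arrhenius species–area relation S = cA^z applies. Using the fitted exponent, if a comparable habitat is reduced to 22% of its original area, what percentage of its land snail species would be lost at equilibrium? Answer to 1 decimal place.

z = ln(482/206) / ln(40600/2760) = 0.8501 / 2.6885 = 0.3162
S_new/S_old = (A_new/A_old)^z = 0.22^0.3162 = exp(0.3162 × -1.5141) = 0.6196
Fraction lost = 1 − 0.6196 = 0.3804

38.0%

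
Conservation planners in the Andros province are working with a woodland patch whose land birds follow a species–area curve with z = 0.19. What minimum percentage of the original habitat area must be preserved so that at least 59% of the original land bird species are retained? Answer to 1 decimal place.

Need (A_new/A_old)^0.19 = 0.59, so A_new/A_old = 0.59^(1/0.19) = 0.59^5.263
ln(A_new/A_old) = ln 0.59 / 0.19 = -0.5276 / 0.19 = -2.7770
A_new/A_old = e^-2.7770 ≈ 0.06222

6.2%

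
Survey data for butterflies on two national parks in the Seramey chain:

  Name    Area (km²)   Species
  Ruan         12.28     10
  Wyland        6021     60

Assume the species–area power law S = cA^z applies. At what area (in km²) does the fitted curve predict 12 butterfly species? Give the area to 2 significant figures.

z = ln(60/10) / ln(6021/12.28) = 1.7918 / 6.1950 = 0.2892
c = 10 / 12.28^0.2892 = 10 / 2.065 = 4.841
A = (12/4.841)^(1/0.2892) ⇒ ln A = ln(2.479)/0.2892 = 3.1384
A = e^3.1384 ≈ 23.07 km²

23 km²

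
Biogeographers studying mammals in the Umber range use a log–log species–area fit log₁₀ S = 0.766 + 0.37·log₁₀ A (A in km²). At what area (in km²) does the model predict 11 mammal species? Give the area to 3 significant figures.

11 = 5.834 × A^0.37  ⇒  A^0.37 = 11/5.834 = 1.885
ln A = ln(1.885) / 0.37 = 0.6341 / 0.37 = 1.7138
A = e^1.7138 ≈ 5.55 km²

5.55 km²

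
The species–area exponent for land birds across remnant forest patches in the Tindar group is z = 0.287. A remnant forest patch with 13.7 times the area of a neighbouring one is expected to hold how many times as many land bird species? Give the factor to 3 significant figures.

2.12

S₂/S₁ = (A₂/A₁)^z = 13.7^0.287
ln(S₂/S₁) = 0.287 × ln 13.7 = 0.287 × 2.6174 = 0.7512
S₂/S₁ = e^0.7512 ≈ 2.12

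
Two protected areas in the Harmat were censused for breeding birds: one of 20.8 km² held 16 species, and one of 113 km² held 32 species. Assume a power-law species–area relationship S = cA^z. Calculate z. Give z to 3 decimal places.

Taking logs: ln S = ln c + z ln A, so z = (ln S₂ − ln S₁)/(ln A₂ − ln A₁).
z = ln(32/16) / ln(113/20.8) = ln(2) / ln(5.433) = 0.6931 / 1.6924 = 0.4096

0.410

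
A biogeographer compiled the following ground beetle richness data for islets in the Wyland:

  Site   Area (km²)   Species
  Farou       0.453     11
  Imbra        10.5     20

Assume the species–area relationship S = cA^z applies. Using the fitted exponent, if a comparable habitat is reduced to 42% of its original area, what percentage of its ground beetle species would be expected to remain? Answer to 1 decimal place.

z = ln(20/11) / ln(10.5/0.453) = 0.5978 / 3.1432 = 0.1902
S_new/S_old = (A_new/A_old)^z = 0.42^0.1902 = exp(0.1902 × -0.8675) = 0.8479

84.8%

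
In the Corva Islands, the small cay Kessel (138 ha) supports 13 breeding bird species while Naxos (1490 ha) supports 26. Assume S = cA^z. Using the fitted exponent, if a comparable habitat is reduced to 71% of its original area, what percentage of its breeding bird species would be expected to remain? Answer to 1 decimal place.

z = ln(26/13) / ln(1490/138) = 0.6931 / 2.3793 = 0.2913
S_new/S_old = (A_new/A_old)^z = 0.71^0.2913 = exp(0.2913 × -0.3425) = 0.905

90.5%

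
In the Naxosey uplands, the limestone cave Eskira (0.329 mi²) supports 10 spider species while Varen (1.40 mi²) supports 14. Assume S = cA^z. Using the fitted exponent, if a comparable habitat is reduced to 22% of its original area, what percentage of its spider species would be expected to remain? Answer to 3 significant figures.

z = ln(14/10) / ln(1.4/0.329) = 0.3365 / 1.4482 = 0.2323
S_new/S_old = (A_new/A_old)^z = 0.22^0.2323 = exp(0.2323 × -1.5141) = 0.7034

70.3%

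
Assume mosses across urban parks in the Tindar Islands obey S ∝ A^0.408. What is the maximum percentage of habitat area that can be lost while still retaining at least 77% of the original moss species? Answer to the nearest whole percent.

Need (A_new/A_old)^0.408 = 0.77, so A_new/A_old = 0.77^(1/0.408) = 0.77^2.451
ln(A_new/A_old) = ln 0.77 / 0.408 = -0.2614 / 0.408 = -0.6406
A_new/A_old = e^-0.6406 ≈ 0.527
Fraction that can be lost = 1 − 0.527 = 0.473

47%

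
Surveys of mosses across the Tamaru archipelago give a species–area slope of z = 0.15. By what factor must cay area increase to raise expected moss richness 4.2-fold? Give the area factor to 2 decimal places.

14288.78

(A₂/A₁)^0.15 = 4.2, so A₂/A₁ = 4.2^(1/0.15) = 4.2^6.667
ln(A₂/A₁) = ln 4.2 / 0.15 = 1.4351 / 0.15 = 9.5672
A₂/A₁ = e^9.5672 ≈ 14289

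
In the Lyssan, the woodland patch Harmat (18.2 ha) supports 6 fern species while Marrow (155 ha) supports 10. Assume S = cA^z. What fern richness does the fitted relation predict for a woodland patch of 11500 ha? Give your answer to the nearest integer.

28

z = ln(10/6) / ln(155/18.2) = 0.5108 / 2.1420 = 0.2385
c = 6 / 18.2^0.2385 = 6 / 1.998 = 3.004
S₃ = 3.004 × 11500^0.2385 = 3.004 × 9.298 ≈ 27.93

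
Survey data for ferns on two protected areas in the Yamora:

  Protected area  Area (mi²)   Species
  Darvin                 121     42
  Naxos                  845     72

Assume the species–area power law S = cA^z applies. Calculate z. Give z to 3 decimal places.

Taking logs: ln S = ln c + z ln A, so z = (ln S₂ − ln S₁)/(ln A₂ − ln A₁).
z = ln(72/42) / ln(845/121) = ln(1.714) / ln(6.983) = 0.5390 / 1.9435 = 0.2773

0.277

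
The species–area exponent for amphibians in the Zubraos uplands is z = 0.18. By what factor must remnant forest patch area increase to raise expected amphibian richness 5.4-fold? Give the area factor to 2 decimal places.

11718.02

(A₂/A₁)^0.18 = 5.4, so A₂/A₁ = 5.4^(1/0.18) = 5.4^5.556
ln(A₂/A₁) = ln 5.4 / 0.18 = 1.6864 / 0.18 = 9.3689
A₂/A₁ = e^9.3689 ≈ 11718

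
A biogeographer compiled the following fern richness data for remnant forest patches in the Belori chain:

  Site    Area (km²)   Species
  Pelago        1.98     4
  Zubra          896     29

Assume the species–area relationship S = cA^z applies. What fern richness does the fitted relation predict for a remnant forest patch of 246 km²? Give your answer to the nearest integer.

z = ln(29/4) / ln(896/1.98) = 1.9810 / 6.1148 = 0.3240
c = 4 / 1.98^0.3240 = 4 / 1.248 = 3.206
S₃ = 3.206 × 246^0.3240 = 3.206 × 5.951 ≈ 19.08

19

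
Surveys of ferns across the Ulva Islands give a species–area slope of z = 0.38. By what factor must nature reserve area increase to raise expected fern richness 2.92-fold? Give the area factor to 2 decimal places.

16.78

(A₂/A₁)^0.38 = 2.92, so A₂/A₁ = 2.92^(1/0.38) = 2.92^2.632
ln(A₂/A₁) = ln 2.92 / 0.38 = 1.0716 / 0.38 = 2.8200
A₂/A₁ = e^2.8200 ≈ 16.78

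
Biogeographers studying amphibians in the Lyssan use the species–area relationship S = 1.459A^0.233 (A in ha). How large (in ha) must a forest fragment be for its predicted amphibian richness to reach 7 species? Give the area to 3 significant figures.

837 ha

7 = 1.459 × A^0.233  ⇒  A^0.233 = 7/1.459 = 4.798
ln A = ln(4.798) / 0.233 = 1.5682 / 0.233 = 6.7303
A = e^6.7303 ≈ 837.4 ha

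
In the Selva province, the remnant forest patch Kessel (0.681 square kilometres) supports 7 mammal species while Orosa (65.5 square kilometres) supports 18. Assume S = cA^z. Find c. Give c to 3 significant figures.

7.58

z = ln(S₂/S₁) / ln(A₂/A₁) = ln(18/7) / ln(65.5/0.681) = 0.9445 / 4.5662 = 0.2068
c = S₁ / A₁^z = 7 / 0.681^0.2068 = 7 / 0.9236 = 7.579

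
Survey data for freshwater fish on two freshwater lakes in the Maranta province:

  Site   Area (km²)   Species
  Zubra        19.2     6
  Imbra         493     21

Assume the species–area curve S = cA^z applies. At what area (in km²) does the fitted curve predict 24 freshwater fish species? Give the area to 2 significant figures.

700 km²

z = ln(21/6) / ln(493/19.2) = 1.2528 / 3.2456 = 0.3860
c = 6 / 19.2^0.3860 = 6 / 3.129 = 1.918
A = (24/1.918)^(1/0.3860) ⇒ ln A = ln(12.51)/0.3860 = 6.5465
A = e^6.5465 ≈ 696.8 km²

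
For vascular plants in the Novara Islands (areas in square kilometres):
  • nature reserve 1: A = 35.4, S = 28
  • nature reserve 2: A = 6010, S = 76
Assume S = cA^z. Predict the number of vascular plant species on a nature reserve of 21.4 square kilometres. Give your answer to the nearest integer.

z = ln(76/28) / ln(6010/35.4) = 0.9985 / 5.1345 = 0.1945
c = 28 / 35.4^0.1945 = 28 / 2.001 = 13.99
S₃ = 13.99 × 21.4^0.1945 = 13.99 × 1.814 ≈ 25.39

25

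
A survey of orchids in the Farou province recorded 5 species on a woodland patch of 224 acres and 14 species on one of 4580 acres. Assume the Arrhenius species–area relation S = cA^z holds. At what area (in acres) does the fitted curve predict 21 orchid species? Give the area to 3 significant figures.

z = ln(14/5) / ln(4580/224) = 1.0296 / 3.0178 = 0.3412
c = 5 / 224^0.3412 = 5 / 6.337 = 0.7891
A = (21/0.7891)^(1/0.3412) ⇒ ln A = ln(26.61)/0.3412 = 9.6179
A = e^9.6179 ≈ 15031 acres

15000 acres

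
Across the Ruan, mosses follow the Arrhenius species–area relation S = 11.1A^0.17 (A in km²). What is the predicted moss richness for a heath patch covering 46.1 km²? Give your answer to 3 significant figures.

21.3

S = 11.1 × 46.1^0.17
ln S = ln 11.1 + 0.17 × ln 46.1 = 2.4069 + 0.17 × 3.8308 = 3.0582
S = e^3.0582 ≈ 21.29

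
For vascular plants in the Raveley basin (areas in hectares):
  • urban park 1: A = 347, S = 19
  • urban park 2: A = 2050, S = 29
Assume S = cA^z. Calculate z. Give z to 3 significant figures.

0.238

Taking logs: ln S = ln c + z ln A, so z = (ln S₂ − ln S₁)/(ln A₂ − ln A₁).
z = ln(29/19) / ln(2050/347) = ln(1.526) / ln(5.908) = 0.4229 / 1.7763 = 0.2381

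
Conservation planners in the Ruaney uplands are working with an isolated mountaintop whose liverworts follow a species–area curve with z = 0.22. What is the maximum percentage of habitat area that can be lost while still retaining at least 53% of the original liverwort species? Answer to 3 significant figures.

94.4%

Need (A_new/A_old)^0.22 = 0.53, so A_new/A_old = 0.53^(1/0.22) = 0.53^4.545
ln(A_new/A_old) = ln 0.53 / 0.22 = -0.6349 / 0.22 = -2.8858
A_new/A_old = e^-2.8858 ≈ 0.05581
Fraction that can be lost = 1 − 0.05581 = 0.9442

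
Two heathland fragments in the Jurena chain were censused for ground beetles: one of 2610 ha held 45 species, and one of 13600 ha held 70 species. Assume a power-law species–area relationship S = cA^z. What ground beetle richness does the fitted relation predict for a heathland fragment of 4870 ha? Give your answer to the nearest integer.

53

z = ln(70/45) / ln(13600/2610) = 0.4418 / 1.6507 = 0.2677
c = 45 / 2610^0.2677 = 45 / 8.213 = 5.479
S₃ = 5.479 × 4870^0.2677 = 5.479 × 9.705 ≈ 53.18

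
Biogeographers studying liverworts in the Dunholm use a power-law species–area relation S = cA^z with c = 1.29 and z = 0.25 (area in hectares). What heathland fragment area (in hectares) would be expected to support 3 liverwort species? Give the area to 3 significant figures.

29.3 hectares

3 = 1.29 × A^0.25  ⇒  A^0.25 = 3/1.29 = 2.326
ln A = ln(2.326) / 0.25 = 0.8440 / 0.25 = 3.3759
A = e^3.3759 ≈ 29.25 hectares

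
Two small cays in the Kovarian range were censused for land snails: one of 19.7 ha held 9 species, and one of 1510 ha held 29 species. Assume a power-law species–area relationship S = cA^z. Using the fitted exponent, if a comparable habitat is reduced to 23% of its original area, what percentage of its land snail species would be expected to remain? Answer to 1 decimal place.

67.3%

z = ln(29/9) / ln(1510/19.7) = 1.1701 / 4.3392 = 0.2696
S_new/S_old = (A_new/A_old)^z = 0.23^0.2696 = exp(0.2696 × -1.4697) = 0.6728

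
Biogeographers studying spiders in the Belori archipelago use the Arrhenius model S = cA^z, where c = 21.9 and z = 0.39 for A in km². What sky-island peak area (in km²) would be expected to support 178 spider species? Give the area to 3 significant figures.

178 = 21.9 × A^0.39  ⇒  A^0.39 = 178/21.9 = 8.128
ln A = ln(8.128) / 0.39 = 2.0953 / 0.39 = 5.3726
A = e^5.3726 ≈ 215.4 km²

215 km²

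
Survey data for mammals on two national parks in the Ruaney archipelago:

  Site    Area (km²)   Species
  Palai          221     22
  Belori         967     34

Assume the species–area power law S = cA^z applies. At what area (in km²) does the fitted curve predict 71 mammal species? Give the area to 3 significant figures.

z = ln(34/22) / ln(967/221) = 0.4353 / 1.4760 = 0.2949
c = 22 / 221^0.2949 = 22 / 4.914 = 4.477
A = (71/4.477)^(1/0.2949) ⇒ ln A = ln(15.86)/0.2949 = 9.3708
A = e^9.3708 ≈ 11741 km²

11700 km²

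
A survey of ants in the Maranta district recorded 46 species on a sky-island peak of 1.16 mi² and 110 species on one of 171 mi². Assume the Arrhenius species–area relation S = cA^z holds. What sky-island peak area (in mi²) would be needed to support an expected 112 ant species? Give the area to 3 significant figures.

z = ln(110/46) / ln(171/1.16) = 0.8718 / 4.9932 = 0.1746
c = 46 / 1.16^0.1746 = 46 / 1.026 = 44.82
A = (112/44.82)^(1/0.1746) ⇒ ln A = ln(2.499)/0.1746 = 5.2449
A = e^5.2449 ≈ 189.6 mi²

190 mi²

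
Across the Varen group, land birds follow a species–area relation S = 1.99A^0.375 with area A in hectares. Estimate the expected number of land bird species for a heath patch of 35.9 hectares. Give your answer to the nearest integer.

8

S = 1.99 × 35.9^0.375
ln S = ln 1.99 + 0.375 × ln 35.9 = 0.6881 + 0.375 × 3.5807 = 2.0309
S = e^2.0309 ≈ 7.621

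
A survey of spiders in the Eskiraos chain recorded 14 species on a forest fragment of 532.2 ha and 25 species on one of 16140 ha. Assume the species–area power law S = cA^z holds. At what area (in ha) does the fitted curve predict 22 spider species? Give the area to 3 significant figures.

7610 ha

z = ln(25/14) / ln(16140/532.2) = 0.5798 / 3.4120 = 0.1699
c = 14 / 532.2^0.1699 = 14 / 2.906 = 4.818
A = (22/4.818)^(1/0.1699) ⇒ ln A = ln(4.566)/0.1699 = 8.9368
A = e^8.9368 ≈ 7607 ha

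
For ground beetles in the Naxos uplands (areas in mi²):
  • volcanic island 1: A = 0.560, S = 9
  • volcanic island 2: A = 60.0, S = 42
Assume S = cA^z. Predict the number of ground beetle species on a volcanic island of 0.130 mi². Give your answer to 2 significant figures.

z = ln(42/9) / ln(60/0.56) = 1.5404 / 4.6742 = 0.3296
c = 9 / 0.56^0.3296 = 9 / 0.8261 = 10.9
S₃ = 10.9 × 0.13^0.3296 = 10.9 × 0.5105 ≈ 5.562

5.6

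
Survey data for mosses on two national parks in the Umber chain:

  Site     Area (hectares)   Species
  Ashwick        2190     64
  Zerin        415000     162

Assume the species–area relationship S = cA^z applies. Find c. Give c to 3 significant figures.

z = ln(S₂/S₁) / ln(A₂/A₁) = ln(162/64) / ln(415000/2190) = 0.9287 / 5.2444 = 0.1771
c = S₁ / A₁^z = 64 / 2190^0.1771 = 64 / 3.904 = 16.39

16.4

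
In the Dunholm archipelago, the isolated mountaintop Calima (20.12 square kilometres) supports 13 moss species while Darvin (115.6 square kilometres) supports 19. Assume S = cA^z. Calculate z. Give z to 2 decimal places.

Taking logs: ln S = ln c + z ln A, so z = (ln S₂ − ln S₁)/(ln A₂ − ln A₁).
z = ln(19/13) / ln(115.6/20.12) = ln(1.462) / ln(5.746) = 0.3795 / 1.7484 = 0.2170

0.22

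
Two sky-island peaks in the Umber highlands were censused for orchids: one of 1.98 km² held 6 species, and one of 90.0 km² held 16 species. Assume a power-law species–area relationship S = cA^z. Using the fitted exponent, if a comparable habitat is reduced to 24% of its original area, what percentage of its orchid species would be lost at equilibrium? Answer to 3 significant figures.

30.7%

z = ln(16/6) / ln(90/1.98) = 0.9808 / 3.8167 = 0.2570
S_new/S_old = (A_new/A_old)^z = 0.24^0.2570 = exp(0.2570 × -1.4271) = 0.693
Fraction lost = 1 − 0.693 = 0.307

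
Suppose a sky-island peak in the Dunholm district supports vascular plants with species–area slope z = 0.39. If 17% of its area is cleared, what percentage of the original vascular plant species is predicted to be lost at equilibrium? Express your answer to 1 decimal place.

S_new/S_old = (A_new/A_old)^z = 0.83^0.39
= exp(0.39 × ln 0.83) = exp(0.39 × -0.1863) = exp(-0.0727) ≈ 0.9299
Fraction lost = 1 − 0.9299 = 0.07009

7.0%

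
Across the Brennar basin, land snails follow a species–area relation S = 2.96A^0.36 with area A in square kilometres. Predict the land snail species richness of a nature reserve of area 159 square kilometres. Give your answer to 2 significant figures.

18

S = 2.96 × 159^0.36 = 2.96 × 6.202 ≈ 18.36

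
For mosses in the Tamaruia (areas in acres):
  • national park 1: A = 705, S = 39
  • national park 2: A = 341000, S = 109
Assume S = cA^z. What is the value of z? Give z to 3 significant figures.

0.166

Taking logs: ln S = ln c + z ln A, so z = (ln S₂ − ln S₁)/(ln A₂ − ln A₁).
z = ln(109/39) / ln(341000/705) = ln(2.795) / ln(483.7) = 1.0278 / 6.1814 = 0.1663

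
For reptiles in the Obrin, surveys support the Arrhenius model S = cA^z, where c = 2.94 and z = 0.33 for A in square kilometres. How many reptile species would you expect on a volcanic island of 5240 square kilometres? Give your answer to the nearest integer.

50 species

S = 2.94 × 5240^0.33
ln S = ln 2.94 + 0.33 × ln 5240 = 1.0784 + 0.33 × 8.5641 = 3.9046
S = e^3.9046 ≈ 49.63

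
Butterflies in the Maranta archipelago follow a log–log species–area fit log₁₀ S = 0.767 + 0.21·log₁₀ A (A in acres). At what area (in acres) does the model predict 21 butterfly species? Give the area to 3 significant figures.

440 acres

21 = 5.848 × A^0.21  ⇒  A^0.21 = 21/5.848 = 3.591
ln A = ln(3.591) / 0.21 = 1.2784 / 0.21 = 6.0878
A = e^6.0878 ≈ 440.5 acres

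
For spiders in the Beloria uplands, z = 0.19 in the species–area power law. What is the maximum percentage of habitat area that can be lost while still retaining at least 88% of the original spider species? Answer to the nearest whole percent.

49%

Need (A_new/A_old)^0.19 = 0.88, so A_new/A_old = 0.88^(1/0.19) = 0.88^5.263
ln(A_new/A_old) = ln 0.88 / 0.19 = -0.1278 / 0.19 = -0.6728
A_new/A_old = e^-0.6728 ≈ 0.5103
Fraction that can be lost = 1 − 0.5103 = 0.4897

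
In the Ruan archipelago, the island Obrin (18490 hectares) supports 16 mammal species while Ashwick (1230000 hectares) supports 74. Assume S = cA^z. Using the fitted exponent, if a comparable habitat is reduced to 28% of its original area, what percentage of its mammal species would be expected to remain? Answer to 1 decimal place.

62.8%

z = ln(74/16) / ln(1230000/18490) = 1.5315 / 4.1975 = 0.3649
S_new/S_old = (A_new/A_old)^z = 0.28^0.3649 = exp(0.3649 × -1.2730) = 0.6285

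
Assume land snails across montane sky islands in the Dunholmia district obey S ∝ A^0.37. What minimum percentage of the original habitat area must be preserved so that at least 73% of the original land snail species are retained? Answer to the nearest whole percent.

43%

Need (A_new/A_old)^0.37 = 0.73, so A_new/A_old = 0.73^(1/0.37) = 0.73^2.703
ln(A_new/A_old) = ln 0.73 / 0.37 = -0.3147 / 0.37 = -0.8506
A_new/A_old = e^-0.8506 ≈ 0.4272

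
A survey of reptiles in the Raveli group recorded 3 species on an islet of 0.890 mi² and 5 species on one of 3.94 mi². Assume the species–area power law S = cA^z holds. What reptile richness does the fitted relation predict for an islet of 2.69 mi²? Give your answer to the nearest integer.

z = ln(5/3) / ln(3.94/0.89) = 0.5108 / 1.4877 = 0.3434
c = 3 / 0.89^0.3434 = 3 / 0.9608 = 3.122
S₃ = 3.122 × 2.69^0.3434 = 3.122 × 1.405 ≈ 4.386

4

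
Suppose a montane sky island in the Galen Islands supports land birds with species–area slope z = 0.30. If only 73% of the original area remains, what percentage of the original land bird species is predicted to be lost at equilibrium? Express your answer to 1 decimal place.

S_new/S_old = (A_new/A_old)^z = 0.73^0.3
= exp(0.3 × ln 0.73) = exp(0.3 × -0.3147) = exp(-0.0944) ≈ 0.9099
Fraction lost = 1 − 0.9099 = 0.09009

9.0%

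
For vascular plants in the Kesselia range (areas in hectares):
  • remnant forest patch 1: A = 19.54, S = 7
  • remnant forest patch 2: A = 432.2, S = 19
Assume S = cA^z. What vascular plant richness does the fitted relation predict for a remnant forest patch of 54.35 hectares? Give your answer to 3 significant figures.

9.74

z = ln(19/7) / ln(432.2/19.54) = 0.9985 / 3.0964 = 0.3225
c = 7 / 19.54^0.3225 = 7 / 2.608 = 2.684
S₃ = 2.684 × 54.35^0.3225 = 2.684 × 3.627 ≈ 9.736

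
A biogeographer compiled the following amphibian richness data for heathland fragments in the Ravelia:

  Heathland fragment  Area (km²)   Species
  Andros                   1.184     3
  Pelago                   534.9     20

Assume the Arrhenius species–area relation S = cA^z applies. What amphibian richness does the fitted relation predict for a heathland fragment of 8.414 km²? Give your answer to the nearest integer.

6

z = ln(20/3) / ln(534.9/1.184) = 1.8971 / 6.1132 = 0.3103
c = 3 / 1.184^0.3103 = 3 / 1.054 = 2.847
S₃ = 2.847 × 8.414^0.3103 = 2.847 × 1.937 ≈ 5.513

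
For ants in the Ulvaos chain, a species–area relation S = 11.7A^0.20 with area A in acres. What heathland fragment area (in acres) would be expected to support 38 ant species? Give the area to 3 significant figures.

38 = 11.7 × A^0.2  ⇒  A^0.2 = 38/11.7 = 3.248
ln A = ln(3.248) / 0.2 = 1.1780 / 0.2 = 5.8900
A = e^5.8900 ≈ 361.4 acres

361 acres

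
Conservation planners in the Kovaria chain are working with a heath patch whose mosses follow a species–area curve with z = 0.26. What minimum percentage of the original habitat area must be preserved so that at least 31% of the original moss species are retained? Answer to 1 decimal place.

Need (A_new/A_old)^0.26 = 0.31, so A_new/A_old = 0.31^(1/0.26) = 0.31^3.846
ln(A_new/A_old) = ln 0.31 / 0.26 = -1.1712 / 0.26 = -4.5045
A_new/A_old = e^-4.5045 ≈ 0.01106

1.1%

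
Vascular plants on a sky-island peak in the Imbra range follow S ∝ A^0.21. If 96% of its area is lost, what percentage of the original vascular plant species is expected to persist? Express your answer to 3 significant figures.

50.9%

S_new/S_old = (A_new/A_old)^z = 0.04^0.21
= exp(0.21 × ln 0.04) = exp(0.21 × -3.2189) = exp(-0.6760) ≈ 0.5087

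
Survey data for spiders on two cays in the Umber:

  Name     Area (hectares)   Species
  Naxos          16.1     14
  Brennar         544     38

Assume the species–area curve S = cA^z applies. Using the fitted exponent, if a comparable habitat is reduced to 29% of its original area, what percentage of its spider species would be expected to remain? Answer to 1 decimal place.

70.4%

z = ln(38/14) / ln(544/16.1) = 0.9985 / 3.5201 = 0.2837
S_new/S_old = (A_new/A_old)^z = 0.29^0.2837 = exp(0.2837 × -1.2379) = 0.7039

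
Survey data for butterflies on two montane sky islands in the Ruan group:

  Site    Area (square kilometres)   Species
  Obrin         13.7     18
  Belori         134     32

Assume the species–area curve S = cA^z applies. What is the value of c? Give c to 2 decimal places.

9.30

z = ln(S₂/S₁) / ln(A₂/A₁) = ln(32/18) / ln(134/13.7) = 0.5754 / 2.2804 = 0.2523
c = S₁ / A₁^z = 18 / 13.7^0.2523 = 18 / 1.936 = 9.3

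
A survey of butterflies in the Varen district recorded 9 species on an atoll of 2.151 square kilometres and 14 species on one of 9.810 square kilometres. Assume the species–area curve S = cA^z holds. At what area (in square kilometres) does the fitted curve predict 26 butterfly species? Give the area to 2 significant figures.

z = ln(14/9) / ln(9.81/2.151) = 0.4418 / 1.5175 = 0.2912
c = 9 / 2.151^0.2912 = 9 / 1.25 = 7.201
A = (26/7.201)^(1/0.2912) ⇒ ln A = ln(3.611)/0.2912 = 4.4095
A = e^4.4095 ≈ 82.23 square kilometres

82 square kilometres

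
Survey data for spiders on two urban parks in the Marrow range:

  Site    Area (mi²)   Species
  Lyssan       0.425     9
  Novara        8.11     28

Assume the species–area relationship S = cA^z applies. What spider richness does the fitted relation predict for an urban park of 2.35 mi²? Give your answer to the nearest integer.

z = ln(28/9) / ln(8.11/0.425) = 1.1350 / 2.9488 = 0.3849
c = 9 / 0.425^0.3849 = 9 / 0.7194 = 12.51
S₃ = 12.51 × 2.35^0.3849 = 12.51 × 1.389 ≈ 17.38

17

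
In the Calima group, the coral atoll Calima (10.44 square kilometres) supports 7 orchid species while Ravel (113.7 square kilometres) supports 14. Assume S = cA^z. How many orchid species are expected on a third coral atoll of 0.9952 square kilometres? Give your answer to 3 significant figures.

3.54

z = ln(14/7) / ln(113.7/10.44) = 0.6931 / 2.3879 = 0.2903
c = 7 / 10.44^0.2903 = 7 / 1.976 = 3.543
S₃ = 3.543 × 0.9952^0.2903 = 3.543 × 0.9986 ≈ 3.538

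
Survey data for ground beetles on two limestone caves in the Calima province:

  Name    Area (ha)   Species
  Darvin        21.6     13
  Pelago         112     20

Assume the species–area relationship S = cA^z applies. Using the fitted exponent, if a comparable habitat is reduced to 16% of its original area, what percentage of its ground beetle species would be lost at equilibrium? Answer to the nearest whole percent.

z = ln(20/13) / ln(112/21.6) = 0.4308 / 1.6458 = 0.2617
S_new/S_old = (A_new/A_old)^z = 0.16^0.2617 = exp(0.2617 × -1.8326) = 0.619
Fraction lost = 1 − 0.619 = 0.381

38%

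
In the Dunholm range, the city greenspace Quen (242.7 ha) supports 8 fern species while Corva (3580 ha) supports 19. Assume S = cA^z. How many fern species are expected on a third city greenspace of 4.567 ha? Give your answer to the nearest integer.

2

z = ln(19/8) / ln(3580/242.7) = 0.8650 / 2.6913 = 0.3214
c = 8 / 242.7^0.3214 = 8 / 5.842 = 1.369
S₃ = 1.369 × 4.567^0.3214 = 1.369 × 1.629 ≈ 2.231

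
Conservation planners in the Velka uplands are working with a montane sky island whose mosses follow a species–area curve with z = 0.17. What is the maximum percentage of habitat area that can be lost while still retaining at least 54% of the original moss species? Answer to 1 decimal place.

97.3%

Need (A_new/A_old)^0.17 = 0.54, so A_new/A_old = 0.54^(1/0.17) = 0.54^5.882
ln(A_new/A_old) = ln 0.54 / 0.17 = -0.6162 / 0.17 = -3.6246
A_new/A_old = e^-3.6246 ≈ 0.02666
Fraction that can be lost = 1 − 0.02666 = 0.9733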